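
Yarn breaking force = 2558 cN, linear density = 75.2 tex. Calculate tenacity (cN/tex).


Formula: Tenacity = Breaking force / Linear density
Tenacity = 2558 cN / 75.2 tex
Tenacity = 34.02 cN/tex

34.02 cN/tex


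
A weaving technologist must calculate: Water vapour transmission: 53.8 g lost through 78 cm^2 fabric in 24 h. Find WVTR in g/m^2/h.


Formula: WVTR = mass_loss / (area * time)
Step 1: Convert area: 78 cm^2 = 0.0078 m^2
Step 2: WVTR = 53.8 g / (0.0078 m^2 * 24 h)
Step 3: WVTR = 53.8 / 0.1872 = 287.4 g/m^2/h

287.4 g/m^2/h


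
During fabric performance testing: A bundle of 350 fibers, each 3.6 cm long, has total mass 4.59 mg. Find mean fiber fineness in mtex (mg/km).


Formula: fineness (mtex) = mass (mg) / total length (km) = (mass_mg / total_length_m) * 1000
Step 1: Convert fiber length: 3.6 cm = 0.036 m
Step 2: Total fiber length = 350 * 0.036 = 12.6 m
Step 3: Linear density = 4.59 mg / 12.6 m = 0.3643 mg/m
Step 4: fineness = 0.3643 * 1000 = 364.3 mtex

364.3 mtex


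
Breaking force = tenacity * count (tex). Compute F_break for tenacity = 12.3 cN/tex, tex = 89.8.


Formula: Breaking force = Tenacity * Linear density
F = 12.3 cN/tex * 89.8 tex
F = 1104.54 cN

1104.54 cN


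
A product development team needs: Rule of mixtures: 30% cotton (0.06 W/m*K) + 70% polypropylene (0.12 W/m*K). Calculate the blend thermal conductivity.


Formula: Blend property = (fraction_A * property_A) + (fraction_B * property_B)
Step 1: Contribution A = 30/100 * 0.06 W/m*K = 0.018 W/m*K
Step 2: Contribution B = 70/100 * 0.12 W/m*K = 0.084 W/m*K
Step 3: Blend thermal conductivity = 0.018 + 0.084 = 0.102 W/m*K

0.102 W/m*K


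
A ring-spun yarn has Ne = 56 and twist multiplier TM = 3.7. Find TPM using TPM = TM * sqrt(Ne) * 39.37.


Formula: TPM = TM * sqrt(Ne) * 39.37
Step 1: sqrt(Ne) = sqrt(56) = 7.4833
Step 2: TM * sqrt(Ne) = 3.7 * 7.4833 = 27.6882
Step 3: TPM = 27.6882 * 39.37 = 1090 twists/m

1090 twists/m


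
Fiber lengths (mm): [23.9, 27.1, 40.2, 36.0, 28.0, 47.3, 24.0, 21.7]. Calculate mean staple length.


Formula: Mean = sum of lengths / count
Sum = 23.9 + 27.1 + 40.2 + 36.0 + 28.0 + 47.3 + 24.0 + 21.7
Sum = 248.2 mm
Mean = 248.2 / 8 = 31.03 mm

31.03 mm


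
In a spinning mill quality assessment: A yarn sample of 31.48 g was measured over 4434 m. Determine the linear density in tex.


Formula: Tex = (mass_g / length_m) * 1000
Substituting: Tex = (31.48 / 4434) * 1000
Intermediate: 31.48 / 4434 = 0.00709968 g/m
Tex = 0.00709968 * 1000 = 7.10 tex

7.10 tex


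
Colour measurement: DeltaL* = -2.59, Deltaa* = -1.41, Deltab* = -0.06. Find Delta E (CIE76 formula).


Formula: Delta E = sqrt(dL*^2 + da*^2 + db*^2)
Step 1: dL*^2 = (-2.59)^2 = 6.7081
Step 2: da*^2 = (-1.41)^2 = 1.9881
Step 3: db*^2 = (-0.06)^2 = 0.0036
Step 4: Sum = 6.7081 + 1.9881 + 0.0036 = 8.6998
Step 5: Delta E = sqrt(8.6998) = 2.95

2.95 Delta E


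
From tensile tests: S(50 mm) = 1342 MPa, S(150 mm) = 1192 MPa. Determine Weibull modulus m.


Formula: m = ln(L1/L2) / ln(S2/S1)
Step 1: ln(L1/L2) = ln(50/150) = -1.09861
Step 2: S2/S1 = 1192/1342 = 0.88823
Step 3: ln(S2/S1) = ln(0.88823) = -0.11852
Step 4: m = -1.09861 / -0.11852 = 9.27

9.27 (Weibull m)


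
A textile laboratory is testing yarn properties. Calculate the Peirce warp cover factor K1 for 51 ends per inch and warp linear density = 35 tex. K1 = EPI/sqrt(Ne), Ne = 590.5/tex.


Formula: K1 = EPI / sqrt(Ne), with Ne = 590.5 / tex_warp
Step 1: Ne = 590.5 / 35 = 16.871
Step 2: sqrt(Ne) = sqrt(16.871) = 4.1074
Step 3: K1 = 51 / 4.1074 = 12.4

12.4


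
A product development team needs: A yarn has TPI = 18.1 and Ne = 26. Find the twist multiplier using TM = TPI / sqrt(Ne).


Formula: TM = TPI / sqrt(Ne)
Step 1: sqrt(Ne) = sqrt(26) = 5.099
Step 2: TM = 18.1 / 5.099 = 3.55

3.55 TM


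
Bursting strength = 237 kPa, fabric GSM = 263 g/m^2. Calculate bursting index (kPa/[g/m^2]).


Formula: Bursting Index = Bursting Strength / Fabric GSM
BI = 237 kPa / 263 g/m^2
BI = 0.901 kPa/(g/m^2)

0.901 kPa/(g/m^2)


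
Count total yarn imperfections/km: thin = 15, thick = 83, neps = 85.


Formula: Total = thin places + thick places + neps
Total = 15 + 83 + 85
Total = 183 imperfections/km

183 imperfections/km


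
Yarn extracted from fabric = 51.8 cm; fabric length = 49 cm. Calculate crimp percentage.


Formula: Crimp% = ((L_yarn - L_fabric) / L_fabric) * 100
Step 1: Extension = 51.8 - 49 = 2.8 cm
Step 2: Crimp% = (2.8 / 49) * 100
Step 3: Crimp% = 0.057143 * 100 = 5.7143% ≈ 5.7%

5.7%


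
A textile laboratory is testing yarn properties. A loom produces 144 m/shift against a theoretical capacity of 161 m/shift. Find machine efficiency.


Formula: Efficiency% = (Actual output / Theoretical output) * 100
Efficiency% = (144 / 161) * 100
Efficiency% = 0.89441 * 100 = 89.441% ≈ 89.4%

89.4%


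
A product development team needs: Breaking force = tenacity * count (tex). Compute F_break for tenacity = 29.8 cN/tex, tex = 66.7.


Formula: Breaking force = Tenacity * Linear density
F = 29.8 cN/tex * 66.7 tex
F = 1987.66 cN

1987.66 cN


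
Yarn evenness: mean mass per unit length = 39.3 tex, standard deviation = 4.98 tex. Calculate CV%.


Formula: CV% = (standard deviation / mean) * 100
Step 1: Ratio = 4.98 / 39.3 = 0.126718
Step 2: CV% = 0.126718 * 100 = 12.6718% ≈ 12.7%

12.7%


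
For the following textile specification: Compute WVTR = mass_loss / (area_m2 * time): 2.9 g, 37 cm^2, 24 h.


Formula: WVTR = mass_loss / (area * time)
Step 1: Convert area: 37 cm^2 = 0.0037 m^2
Step 2: WVTR = 2.9 g / (0.0037 m^2 * 24 h)
Step 3: WVTR = 2.9 / 0.0888 = 32.7 g/m^2/h

32.7 g/m^2/h


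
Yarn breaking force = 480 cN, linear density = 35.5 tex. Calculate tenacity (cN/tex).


Formula: Tenacity = Breaking force / Linear density
Tenacity = 480 cN / 35.5 tex
Tenacity = 13.52 cN/tex

13.52 cN/tex


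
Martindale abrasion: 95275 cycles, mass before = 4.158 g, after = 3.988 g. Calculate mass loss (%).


Formula: Mass loss% = ((m_before - m_after) / m_before) * 100
Step 1: Mass loss = 4.158 - 3.988 = 0.17 g
Step 2: Ratio = 0.17 / 4.158 = 0.040885
Step 3: Mass loss% = 0.040885 * 100 = 4.0885% ≈ 4.09%

4.09%


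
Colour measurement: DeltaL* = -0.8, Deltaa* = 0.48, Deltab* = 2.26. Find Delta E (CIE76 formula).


Formula: Delta E = sqrt(dL*^2 + da*^2 + db*^2)
Step 1: dL*^2 = (-0.8)^2 = 0.64
Step 2: da*^2 = 0.48^2 = 0.2304
Step 3: db*^2 = 2.26^2 = 5.1076
Step 4: Sum = 0.64 + 0.2304 + 5.1076 = 5.978
Step 5: Delta E = sqrt(5.978) = 2.44

2.44 Delta E


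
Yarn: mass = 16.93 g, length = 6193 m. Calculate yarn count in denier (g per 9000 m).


Formula: den = (mass_g / length_m) * 9000
Substituting: den = (16.93 / 6193) * 9000
Intermediate: 16.93 / 6193 = 0.00273373 g/m
den = 0.00273373 * 9000 = 24.6 denier

24.6 denier


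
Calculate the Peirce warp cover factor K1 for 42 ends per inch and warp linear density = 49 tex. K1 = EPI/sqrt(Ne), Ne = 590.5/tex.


Formula: K1 = EPI / sqrt(Ne), with Ne = 590.5 / tex_warp
Step 1: Ne = 590.5 / 49 = 12.051
Step 2: sqrt(Ne) = sqrt(12.051) = 3.4715
Step 3: K1 = 42 / 3.4715 = 12.1

12.1


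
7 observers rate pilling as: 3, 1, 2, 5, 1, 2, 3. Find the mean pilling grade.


Formula: Mean = sum / count
Sum = 3 + 1 + 2 + 5 + 1 + 2 + 3 = 17
Mean = 17 / 7 = 2.4

2.4


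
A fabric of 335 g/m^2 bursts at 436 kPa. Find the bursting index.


Formula: Bursting Index = Bursting Strength / Fabric GSM
BI = 436 kPa / 335 g/m^2
BI = 1.301 kPa/(g/m^2)

1.301 kPa/(g/m^2)


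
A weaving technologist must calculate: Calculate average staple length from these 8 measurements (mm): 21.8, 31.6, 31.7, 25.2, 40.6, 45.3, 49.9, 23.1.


Formula: Mean = sum of lengths / count
Sum = 21.8 + 31.6 + 31.7 + 25.2 + 40.6 + 45.3 + 49.9 + 23.1
Sum = 269.2 mm
Mean = 269.2 / 8 = 33.65 mm

33.65 mm


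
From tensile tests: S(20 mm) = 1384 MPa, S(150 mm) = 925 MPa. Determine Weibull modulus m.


Formula: m = ln(L1/L2) / ln(S2/S1)
Step 1: ln(L1/L2) = ln(20/150) = -2.01490
Step 2: S2/S1 = 925/1384 = 0.66835
Step 3: ln(S2/S1) = ln(0.66835) = -0.40294
Step 4: m = -2.01490 / -0.40294 = 5.00

5.00 (Weibull m)


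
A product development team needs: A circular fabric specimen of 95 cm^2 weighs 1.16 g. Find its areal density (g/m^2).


Formula: GSM = mass_g / area_m2
Step 1: Convert area: 95 cm^2 = 95 / 10000 = 0.0095 m^2
Step 2: GSM = 1.16 g / 0.0095 m^2 = 122.1 g/m^2

122.1 g/m^2


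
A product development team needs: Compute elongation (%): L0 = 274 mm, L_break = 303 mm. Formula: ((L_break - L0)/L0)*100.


Formula: Elongation (%) = ((L_break - L0) / L0) * 100
Step 1: Extension = 303 - 274 = 29 mm
Step 2: Elongation = (29 / 274) * 100
Step 3: Elongation = 0.105839 * 100 = 10.5839% ≈ 10.6%

10.6%


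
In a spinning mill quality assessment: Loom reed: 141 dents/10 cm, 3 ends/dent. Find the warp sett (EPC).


Formula: EPC = (dents per 10 cm * ends per dent) / 10
Step 1: Total ends per 10 cm = 141 * 3 = 423
Step 2: EPC = 423 / 10 = 42.3 ends/cm

42.3 ends/cm


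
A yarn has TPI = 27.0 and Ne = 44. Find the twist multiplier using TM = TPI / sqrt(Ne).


Formula: TM = TPI / sqrt(Ne)
Step 1: sqrt(Ne) = sqrt(44) = 6.6332
Step 2: TM = 27.0 / 6.6332 = 4.07

4.07 TM


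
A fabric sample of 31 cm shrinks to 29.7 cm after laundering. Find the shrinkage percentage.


Formula: Shrinkage% = ((L_before - L_after) / L_before) * 100
Step 1: Shrinkage = 31 - 29.7 = 1.3 cm
Step 2: Shrinkage% = (1.3 / 31) * 100
Step 3: Shrinkage% = 0.041935 * 100 = 4.1935% ≈ 4.2%

4.2%


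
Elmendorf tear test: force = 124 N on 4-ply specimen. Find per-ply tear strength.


Formula: Per-ply strength = Total force / Number of plies
Per-ply = 124 N / 4
Per-ply = 31 N

31 N


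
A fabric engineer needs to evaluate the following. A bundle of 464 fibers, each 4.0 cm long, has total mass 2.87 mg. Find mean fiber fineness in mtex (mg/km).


Formula: fineness (mtex) = mass (mg) / total length (km) = (mass_mg / total_length_m) * 1000
Step 1: Convert fiber length: 4.0 cm = 0.04 m
Step 2: Total fiber length = 464 * 0.04 = 18.56 m
Step 3: Linear density = 2.87 mg / 18.56 m = 0.1546 mg/m
Step 4: fineness = 0.1546 * 1000 = 154.6 mtex

154.6 mtex


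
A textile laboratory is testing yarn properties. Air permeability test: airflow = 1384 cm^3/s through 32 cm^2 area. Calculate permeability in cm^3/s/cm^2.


Formula: Air Permeability = Airflow / Test Area
AP = 1384 cm^3/s / 32 cm^2
AP = 43.3 cm^3/s/cm^2

43.3 cm^3/s/cm^2


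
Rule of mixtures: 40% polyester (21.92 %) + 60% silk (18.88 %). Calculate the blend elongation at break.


Formula: Blend property = (fraction_A * property_A) + (fraction_B * property_B)
Step 1: Contribution A = 40/100 * 21.92 % = 8.768 %
Step 2: Contribution B = 60/100 * 18.88 % = 11.328 %
Step 3: Blend elongation at break = 8.768 + 11.328 = 20.096 %

20.096 %


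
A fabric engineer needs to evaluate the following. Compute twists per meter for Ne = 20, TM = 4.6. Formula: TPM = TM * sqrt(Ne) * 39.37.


Formula: TPM = TM * sqrt(Ne) * 39.37
Step 1: sqrt(Ne) = sqrt(20) = 4.4721
Step 2: TM * sqrt(Ne) = 4.6 * 4.4721 = 20.5717
Step 3: TPM = 20.5717 * 39.37 = 810 twists/m

810 twists/m


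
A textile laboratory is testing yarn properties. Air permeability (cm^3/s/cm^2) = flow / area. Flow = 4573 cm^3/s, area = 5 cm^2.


Formula: Air Permeability = Airflow / Test Area
AP = 4573 cm^3/s / 5 cm^2
AP = 914.6 cm^3/s/cm^2

914.6 cm^3/s/cm^2


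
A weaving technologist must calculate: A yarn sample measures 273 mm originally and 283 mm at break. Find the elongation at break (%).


Formula: Elongation (%) = ((L_break - L0) / L0) * 100
Step 1: Extension = 283 - 273 = 10 mm
Step 2: Elongation = (10 / 273) * 100
Step 3: Elongation = 0.03663 * 100 = 3.663% ≈ 3.7%

3.7%


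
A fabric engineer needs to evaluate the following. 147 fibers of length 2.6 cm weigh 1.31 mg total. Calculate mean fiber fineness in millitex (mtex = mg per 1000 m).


Formula: fineness (mtex) = mass (mg) / total length (km) = (mass_mg / total_length_m) * 1000
Step 1: Convert fiber length: 2.6 cm = 0.026 m
Step 2: Total fiber length = 147 * 0.026 = 3.822 m
Step 3: Linear density = 1.31 mg / 3.822 m = 0.3428 mg/m
Step 4: fineness = 0.3428 * 1000 = 342.8 mtex

342.8 mtex


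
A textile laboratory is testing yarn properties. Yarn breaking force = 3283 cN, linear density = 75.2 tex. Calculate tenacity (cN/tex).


Formula: Tenacity = Breaking force / Linear density
Tenacity = 3283 cN / 75.2 tex
Tenacity = 43.66 cN/tex

43.66 cN/tex


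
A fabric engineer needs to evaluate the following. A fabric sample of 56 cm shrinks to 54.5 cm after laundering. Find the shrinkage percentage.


Formula: Shrinkage% = ((L_before - L_after) / L_before) * 100
Step 1: Shrinkage = 56 - 54.5 = 1.5 cm
Step 2: Shrinkage% = (1.5 / 56) * 100
Step 3: Shrinkage% = 0.026786 * 100 = 2.6786% ≈ 2.7%

2.7%


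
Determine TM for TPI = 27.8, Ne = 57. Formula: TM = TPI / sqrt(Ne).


Formula: TM = TPI / sqrt(Ne)
Step 1: sqrt(Ne) = sqrt(57) = 7.5498
Step 2: TM = 27.8 / 7.5498 = 3.68

3.68 TM


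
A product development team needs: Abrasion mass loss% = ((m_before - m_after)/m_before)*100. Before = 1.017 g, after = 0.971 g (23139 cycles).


Formula: Mass loss% = ((m_before - m_after) / m_before) * 100
Step 1: Mass loss = 1.017 - 0.971 = 0.046 g
Step 2: Ratio = 0.046 / 1.017 = 0.0452311
Step 3: Mass loss% = 0.0452311 * 100 = 4.52311% ≈ 4.52%

4.52%


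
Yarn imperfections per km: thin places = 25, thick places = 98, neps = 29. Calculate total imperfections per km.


Formula: Total = thin places + thick places + neps
Total = 25 + 98 + 29
Total = 152 imperfections/km

152 imperfections/km


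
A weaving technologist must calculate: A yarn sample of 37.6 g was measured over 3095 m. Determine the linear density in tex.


Formula: Tex = (mass_g / length_m) * 1000
Substituting: Tex = (37.6 / 3095) * 1000
Intermediate: 37.6 / 3095 = 0.01214863 g/m
Tex = 0.01214863 * 1000 = 12.15 tex

12.15 tex


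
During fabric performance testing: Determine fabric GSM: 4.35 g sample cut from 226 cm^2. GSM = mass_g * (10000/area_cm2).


Formula: GSM = mass_g / area_m2
Step 1: Convert area: 226 cm^2 = 226 / 10000 = 0.0226 m^2
Step 2: GSM = 4.35 g / 0.0226 m^2 = 192.5 g/m^2

192.5 g/m^2


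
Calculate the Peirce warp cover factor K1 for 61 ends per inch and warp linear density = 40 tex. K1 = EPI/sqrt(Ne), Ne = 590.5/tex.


Formula: K1 = EPI / sqrt(Ne), with Ne = 590.5 / tex_warp
Step 1: Ne = 590.5 / 40 = 14.763
Step 2: sqrt(Ne) = sqrt(14.763) = 3.8423
Step 3: K1 = 61 / 3.8423 = 15.9

15.9


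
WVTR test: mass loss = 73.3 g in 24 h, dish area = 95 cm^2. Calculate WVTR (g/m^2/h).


Formula: WVTR = mass_loss / (area * time)
Step 1: Convert area: 95 cm^2 = 0.0095 m^2
Step 2: WVTR = 73.3 g / (0.0095 m^2 * 24 h)
Step 3: WVTR = 73.3 / 0.228 = 321.5 g/m^2/h

321.5 g/m^2/h


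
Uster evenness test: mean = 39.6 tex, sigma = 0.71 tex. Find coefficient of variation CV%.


Formula: CV% = (standard deviation / mean) * 100
Step 1: Ratio = 0.71 / 39.6 = 0.017929
Step 2: CV% = 0.017929 * 100 = 1.7929% ≈ 1.8%

1.8%


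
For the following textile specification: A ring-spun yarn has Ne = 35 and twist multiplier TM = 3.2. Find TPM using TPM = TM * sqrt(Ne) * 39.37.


Formula: TPM = TM * sqrt(Ne) * 39.37
Step 1: sqrt(Ne) = sqrt(35) = 5.9161
Step 2: TM * sqrt(Ne) = 3.2 * 5.9161 = 18.9315
Step 3: TPM = 18.9315 * 39.37 = 745 twists/m

745 twists/m


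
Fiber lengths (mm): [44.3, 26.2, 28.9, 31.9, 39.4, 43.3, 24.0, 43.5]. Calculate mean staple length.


Formula: Mean = sum of lengths / count
Sum = 44.3 + 26.2 + 28.9 + 31.9 + 39.4 + 43.3 + 24.0 + 43.5
Sum = 281.5 mm
Mean = 281.5 / 8 = 35.19 mm

35.19 mm


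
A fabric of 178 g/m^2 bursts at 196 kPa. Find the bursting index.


Formula: Bursting Index = Bursting Strength / Fabric GSM
BI = 196 kPa / 178 g/m^2
BI = 1.101 kPa/(g/m^2)

1.101 kPa/(g/m^2)


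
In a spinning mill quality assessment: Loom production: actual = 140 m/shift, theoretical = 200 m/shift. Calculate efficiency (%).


Formula: Efficiency% = (Actual output / Theoretical output) * 100
Efficiency% = (140 / 200) * 100
Efficiency% = 0.7 * 100 = 70.0%

70.0%


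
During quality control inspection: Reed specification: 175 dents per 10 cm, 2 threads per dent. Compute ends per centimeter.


Formula: EPC = (dents per 10 cm * ends per dent) / 10
Step 1: Total ends per 10 cm = 175 * 2 = 350
Step 2: EPC = 350 / 10 = 35.0 ends/cm

35.0 ends/cm


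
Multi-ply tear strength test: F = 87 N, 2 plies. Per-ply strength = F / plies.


Formula: Per-ply strength = Total force / Number of plies
Per-ply = 87 N / 2
Per-ply = 43.5 N

43.5 N


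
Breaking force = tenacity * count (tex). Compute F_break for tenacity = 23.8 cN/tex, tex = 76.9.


Formula: Breaking force = Tenacity * Linear density
F = 23.8 cN/tex * 76.9 tex
F = 1830.22 cN

1830.22 cN


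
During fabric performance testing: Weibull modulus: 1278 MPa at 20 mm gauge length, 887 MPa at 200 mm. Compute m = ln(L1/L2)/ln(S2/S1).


Formula: m = ln(L1/L2) / ln(S2/S1)
Step 1: ln(L1/L2) = ln(20/200) = -2.30259
Step 2: S2/S1 = 887/1278 = 0.69405
Step 3: ln(S2/S1) = ln(0.69405) = -0.36521
Step 4: m = -2.30259 / -0.36521 = 6.30

6.30 (Weibull m)


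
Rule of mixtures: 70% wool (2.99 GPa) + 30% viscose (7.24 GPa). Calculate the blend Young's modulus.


Formula: Blend property = (fraction_A * property_A) + (fraction_B * property_B)
Step 1: Contribution A = 70/100 * 2.99 GPa = 2.093 GPa
Step 2: Contribution B = 30/100 * 7.24 GPa = 2.172 GPa
Step 3: Blend Young's modulus = 2.093 + 2.172 = 4.265 GPa

4.265 GPa


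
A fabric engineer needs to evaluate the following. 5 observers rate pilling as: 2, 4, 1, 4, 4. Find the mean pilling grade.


Formula: Mean = sum / count
Sum = 2 + 4 + 1 + 4 + 4 = 15
Mean = 15 / 5 = 3.0

3.0


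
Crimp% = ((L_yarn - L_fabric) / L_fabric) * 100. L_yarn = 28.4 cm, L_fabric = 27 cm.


Formula: Crimp% = ((L_yarn - L_fabric) / L_fabric) * 100
Step 1: Extension = 28.4 - 27 = 1.4 cm
Step 2: Crimp% = (1.4 / 27) * 100
Step 3: Crimp% = 0.051852 * 100 = 5.1852% ≈ 5.2%

5.2%


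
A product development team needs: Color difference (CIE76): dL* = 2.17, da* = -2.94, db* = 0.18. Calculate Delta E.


Formula: Delta E = sqrt(dL*^2 + da*^2 + db*^2)
Step 1: dL*^2 = 2.17^2 = 4.7089
Step 2: da*^2 = (-2.94)^2 = 8.6436
Step 3: db*^2 = 0.18^2 = 0.0324
Step 4: Sum = 4.7089 + 8.6436 + 0.0324 = 13.3849
Step 5: Delta E = sqrt(13.3849) = 3.66

3.66 Delta E


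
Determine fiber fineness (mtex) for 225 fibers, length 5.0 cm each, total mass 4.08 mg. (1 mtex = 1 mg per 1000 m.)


Formula: fineness (mtex) = mass (mg) / total length (km) = (mass_mg / total_length_m) * 1000
Step 1: Convert fiber length: 5.0 cm = 0.05 m
Step 2: Total fiber length = 225 * 0.05 = 11.25 m
Step 3: Linear density = 4.08 mg / 11.25 m = 0.3627 mg/m
Step 4: fineness = 0.3627 * 1000 = 362.7 mtex

362.7 mtex


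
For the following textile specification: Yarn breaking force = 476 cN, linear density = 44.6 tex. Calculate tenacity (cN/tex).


Formula: Tenacity = Breaking force / Linear density
Tenacity = 476 cN / 44.6 tex
Tenacity = 10.67 cN/tex

10.67 cN/tex


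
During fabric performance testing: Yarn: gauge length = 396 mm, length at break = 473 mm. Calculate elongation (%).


Formula: Elongation (%) = ((L_break - L0) / L0) * 100
Step 1: Extension = 473 - 396 = 77 mm
Step 2: Elongation = (77 / 396) * 100
Step 3: Elongation = 0.194444 * 100 = 19.4444% ≈ 19.4%

19.4%


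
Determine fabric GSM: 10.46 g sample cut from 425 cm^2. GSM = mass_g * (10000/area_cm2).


Formula: GSM = mass_g / area_m2
Step 1: Convert area: 425 cm^2 = 425 / 10000 = 0.0425 m^2
Step 2: GSM = 10.46 g / 0.0425 m^2 = 246.1 g/m^2

246.1 g/m^2


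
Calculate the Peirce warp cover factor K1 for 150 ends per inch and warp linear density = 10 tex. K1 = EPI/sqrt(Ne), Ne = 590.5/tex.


Formula: K1 = EPI / sqrt(Ne), with Ne = 590.5 / tex_warp
Step 1: Ne = 590.5 / 10 = 59.05
Step 2: sqrt(Ne) = sqrt(59.05) = 7.6844
Step 3: K1 = 150 / 7.6844 = 19.5

19.5


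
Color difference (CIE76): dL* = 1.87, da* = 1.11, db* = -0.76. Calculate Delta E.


Formula: Delta E = sqrt(dL*^2 + da*^2 + db*^2)
Step 1: dL*^2 = 1.87^2 = 3.4969
Step 2: da*^2 = 1.11^2 = 1.2321
Step 3: db*^2 = (-0.76)^2 = 0.5776
Step 4: Sum = 3.4969 + 1.2321 + 0.5776 = 5.3066
Step 5: Delta E = sqrt(5.3066) = 2.3

2.3 Delta E


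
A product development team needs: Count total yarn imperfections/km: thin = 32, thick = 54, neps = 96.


Formula: Total = thin places + thick places + neps
Total = 32 + 54 + 96
Total = 182 imperfections/km

182 imperfections/km


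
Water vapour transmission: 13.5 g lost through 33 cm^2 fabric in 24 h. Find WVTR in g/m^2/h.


Formula: WVTR = mass_loss / (area * time)
Step 1: Convert area: 33 cm^2 = 0.0033 m^2
Step 2: WVTR = 13.5 g / (0.0033 m^2 * 24 h)
Step 3: WVTR = 13.5 / 0.0792 = 170.5 g/m^2/h

170.5 g/m^2/h


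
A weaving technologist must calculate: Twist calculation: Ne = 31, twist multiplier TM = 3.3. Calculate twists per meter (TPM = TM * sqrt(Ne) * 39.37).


Formula: TPM = TM * sqrt(Ne) * 39.37
Step 1: sqrt(Ne) = sqrt(31) = 5.5678
Step 2: TM * sqrt(Ne) = 3.3 * 5.5678 = 18.3737
Step 3: TPM = 18.3737 * 39.37 = 723 twists/m

723 twists/m


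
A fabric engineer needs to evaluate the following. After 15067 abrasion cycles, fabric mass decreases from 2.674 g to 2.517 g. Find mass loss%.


Formula: Mass loss% = ((m_before - m_after) / m_before) * 100
Step 1: Mass loss = 2.674 - 2.517 = 0.157 g
Step 2: Ratio = 0.157 / 2.674 = 0.0587135
Step 3: Mass loss% = 0.0587135 * 100 = 5.87135% ≈ 5.87%

5.87%


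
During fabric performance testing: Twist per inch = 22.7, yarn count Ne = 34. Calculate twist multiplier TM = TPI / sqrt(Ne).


Formula: TM = TPI / sqrt(Ne)
Step 1: sqrt(Ne) = sqrt(34) = 5.831
Step 2: TM = 22.7 / 5.831 = 3.89

3.89 TM


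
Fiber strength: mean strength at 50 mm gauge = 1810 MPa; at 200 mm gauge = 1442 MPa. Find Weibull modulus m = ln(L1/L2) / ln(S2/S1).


Formula: m = ln(L1/L2) / ln(S2/S1)
Step 1: ln(L1/L2) = ln(50/200) = -1.38629
Step 2: S2/S1 = 1442/1810 = 0.79669
Step 3: ln(S2/S1) = ln(0.79669) = -0.22729
Step 4: m = -1.38629 / -0.22729 = 6.10

6.10 (Weibull m)


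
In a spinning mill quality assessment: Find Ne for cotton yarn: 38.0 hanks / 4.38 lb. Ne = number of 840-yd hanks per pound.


Formula: Ne = hanks / mass_lb
Substituting: Ne = 38.0 / 4.38
Ne = 8.7

8.7 Ne


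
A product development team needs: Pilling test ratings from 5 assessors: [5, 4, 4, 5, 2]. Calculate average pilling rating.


Formula: Mean = sum / count
Sum = 5 + 4 + 4 + 5 + 2 = 20
Mean = 20 / 5 = 4.0

4.0


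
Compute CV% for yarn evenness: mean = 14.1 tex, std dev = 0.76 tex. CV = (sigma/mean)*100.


Formula: CV% = (standard deviation / mean) * 100
Step 1: Ratio = 0.76 / 14.1 = 0.053901
Step 2: CV% = 0.053901 * 100 = 5.3901% ≈ 5.4%

5.4%


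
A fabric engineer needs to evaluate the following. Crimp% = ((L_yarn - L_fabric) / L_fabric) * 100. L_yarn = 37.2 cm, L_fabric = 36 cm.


Formula: Crimp% = ((L_yarn - L_fabric) / L_fabric) * 100
Step 1: Extension = 37.2 - 36 = 1.2 cm
Step 2: Crimp% = (1.2 / 36) * 100
Step 3: Crimp% = 0.033333 * 100 = 3.3333% ≈ 3.3%

3.3%


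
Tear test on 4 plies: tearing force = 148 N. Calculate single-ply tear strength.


Formula: Per-ply strength = Total force / Number of plies
Per-ply = 148 N / 4
Per-ply = 37 N

37 N


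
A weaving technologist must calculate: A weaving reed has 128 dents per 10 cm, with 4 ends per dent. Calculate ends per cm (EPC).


Formula: EPC = (dents per 10 cm * ends per dent) / 10
Step 1: Total ends per 10 cm = 128 * 4 = 512
Step 2: EPC = 512 / 10 = 51.2 ends/cm

51.2 ends/cm


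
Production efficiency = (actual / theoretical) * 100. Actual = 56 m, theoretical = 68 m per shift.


Formula: Efficiency% = (Actual output / Theoretical output) * 100
Efficiency% = (56 / 68) * 100
Efficiency% = 0.823529 * 100 = 82.3529% ≈ 82.4%

82.4%


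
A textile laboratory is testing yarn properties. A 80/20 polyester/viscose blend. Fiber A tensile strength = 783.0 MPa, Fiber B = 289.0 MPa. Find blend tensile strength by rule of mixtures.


Formula: Blend property = (fraction_A * property_A) + (fraction_B * property_B)
Step 1: Contribution A = 80/100 * 783.0 MPa = 626.4 MPa
Step 2: Contribution B = 20/100 * 289.0 MPa = 57.8 MPa
Step 3: Blend tensile strength = 626.4 + 57.8 = 684.2 MPa

684.2 MPa


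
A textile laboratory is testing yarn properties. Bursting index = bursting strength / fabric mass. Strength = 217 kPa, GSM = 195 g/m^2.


Formula: Bursting Index = Bursting Strength / Fabric GSM
BI = 217 kPa / 195 g/m^2
BI = 1.113 kPa/(g/m^2)

1.113 kPa/(g/m^2)


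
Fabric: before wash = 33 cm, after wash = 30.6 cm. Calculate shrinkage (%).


Formula: Shrinkage% = ((L_before - L_after) / L_before) * 100
Step 1: Shrinkage = 33 - 30.6 = 2.4 cm
Step 2: Shrinkage% = (2.4 / 33) * 100
Step 3: Shrinkage% = 0.072727 * 100 = 7.2727% ≈ 7.3%

7.3%


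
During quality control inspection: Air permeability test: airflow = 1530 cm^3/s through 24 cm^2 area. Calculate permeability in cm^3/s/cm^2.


Formula: Air Permeability = Airflow / Test Area
AP = 1530 cm^3/s / 24 cm^2
AP = 63.8 cm^3/s/cm^2

63.8 cm^3/s/cm^2


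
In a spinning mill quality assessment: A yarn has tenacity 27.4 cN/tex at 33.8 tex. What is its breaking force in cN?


Formula: Breaking force = Tenacity * Linear density
F = 27.4 cN/tex * 33.8 tex
F = 926.12 cN

926.12 cN


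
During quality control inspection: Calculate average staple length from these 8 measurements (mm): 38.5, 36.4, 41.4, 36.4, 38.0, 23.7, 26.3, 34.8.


Formula: Mean = sum of lengths / count
Sum = 38.5 + 36.4 + 41.4 + 36.4 + 38.0 + 23.7 + 26.3 + 34.8
Sum = 275.5 mm
Mean = 275.5 / 8 = 34.44 mm

34.44 mm


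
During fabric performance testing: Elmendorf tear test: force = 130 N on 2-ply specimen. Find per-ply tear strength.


Formula: Per-ply strength = Total force / Number of plies
Per-ply = 130 N / 2
Per-ply = 65 N

65 N


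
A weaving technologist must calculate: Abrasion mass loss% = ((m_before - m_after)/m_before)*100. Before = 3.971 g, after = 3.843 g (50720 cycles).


Formula: Mass loss% = ((m_before - m_after) / m_before) * 100
Step 1: Mass loss = 3.971 - 3.843 = 0.128 g
Step 2: Ratio = 0.128 / 3.971 = 0.0322337
Step 3: Mass loss% = 0.0322337 * 100 = 3.22337% ≈ 3.22%

3.22%


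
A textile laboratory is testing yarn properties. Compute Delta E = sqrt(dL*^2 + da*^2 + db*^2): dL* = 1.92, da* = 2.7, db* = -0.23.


Formula: Delta E = sqrt(dL*^2 + da*^2 + db*^2)
Step 1: dL*^2 = 1.92^2 = 3.6864
Step 2: da*^2 = 2.7^2 = 7.29
Step 3: db*^2 = (-0.23)^2 = 0.0529
Step 4: Sum = 3.6864 + 7.29 + 0.0529 = 11.0293
Step 5: Delta E = sqrt(11.0293) = 3.32

3.32 Delta E


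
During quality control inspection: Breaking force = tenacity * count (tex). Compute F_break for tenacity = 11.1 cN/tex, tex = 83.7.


Formula: Breaking force = Tenacity * Linear density
F = 11.1 cN/tex * 83.7 tex
F = 929.07 cN

929.07 cN


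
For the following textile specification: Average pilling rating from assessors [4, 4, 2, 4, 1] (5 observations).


Formula: Mean = sum / count
Sum = 4 + 4 + 2 + 4 + 1 = 15
Mean = 15 / 5 = 3.0

3.0


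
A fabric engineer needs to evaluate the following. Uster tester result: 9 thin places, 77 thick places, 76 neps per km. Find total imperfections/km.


Formula: Total = thin places + thick places + neps
Total = 9 + 77 + 76
Total = 162 imperfections/km

162 imperfections/km


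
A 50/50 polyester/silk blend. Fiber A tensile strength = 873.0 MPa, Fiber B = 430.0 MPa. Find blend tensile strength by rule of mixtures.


Formula: Blend property = (fraction_A * property_A) + (fraction_B * property_B)
Step 1: Contribution A = 50/100 * 873.0 MPa = 436.5 MPa
Step 2: Contribution B = 50/100 * 430.0 MPa = 215.0 MPa
Step 3: Blend tensile strength = 436.5 + 215.0 = 651.5 MPa

651.5 MPa


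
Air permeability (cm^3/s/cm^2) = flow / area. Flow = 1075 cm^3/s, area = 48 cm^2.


Formula: Air Permeability = Airflow / Test Area
AP = 1075 cm^3/s / 48 cm^2
AP = 22.4 cm^3/s/cm^2

22.4 cm^3/s/cm^2


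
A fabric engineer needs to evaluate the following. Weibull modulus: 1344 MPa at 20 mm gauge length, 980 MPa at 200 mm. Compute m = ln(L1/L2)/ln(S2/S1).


Formula: m = ln(L1/L2) / ln(S2/S1)
Step 1: ln(L1/L2) = ln(20/200) = -2.30259
Step 2: S2/S1 = 980/1344 = 0.72917
Step 3: ln(S2/S1) = ln(0.72917) = -0.31585
Step 4: m = -2.30259 / -0.31585 = 7.29

7.29 (Weibull m)


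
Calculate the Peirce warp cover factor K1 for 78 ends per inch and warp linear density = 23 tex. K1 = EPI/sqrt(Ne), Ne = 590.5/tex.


Formula: K1 = EPI / sqrt(Ne), with Ne = 590.5 / tex_warp
Step 1: Ne = 590.5 / 23 = 25.674
Step 2: sqrt(Ne) = sqrt(25.674) = 5.067
Step 3: K1 = 78 / 5.067 = 15.4

15.4


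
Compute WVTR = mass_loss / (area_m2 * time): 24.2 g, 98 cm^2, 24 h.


Formula: WVTR = mass_loss / (area * time)
Step 1: Convert area: 98 cm^2 = 0.0098 m^2
Step 2: WVTR = 24.2 g / (0.0098 m^2 * 24 h)
Step 3: WVTR = 24.2 / 0.2352 = 102.9 g/m^2/h

102.9 g/m^2/h


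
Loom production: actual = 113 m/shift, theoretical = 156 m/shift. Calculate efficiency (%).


Formula: Efficiency% = (Actual output / Theoretical output) * 100
Efficiency% = (113 / 156) * 100
Efficiency% = 0.724359 * 100 = 72.4359% ≈ 72.4%

72.4%


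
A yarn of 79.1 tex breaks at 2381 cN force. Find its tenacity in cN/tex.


Formula: Tenacity = Breaking force / Linear density
Tenacity = 2381 cN / 79.1 tex
Tenacity = 30.10 cN/tex

30.10 cN/tex


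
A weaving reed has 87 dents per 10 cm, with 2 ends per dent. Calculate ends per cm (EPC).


Formula: EPC = (dents per 10 cm * ends per dent) / 10
Step 1: Total ends per 10 cm = 87 * 2 = 174
Step 2: EPC = 174 / 10 = 17.4 ends/cm

17.4 ends/cm


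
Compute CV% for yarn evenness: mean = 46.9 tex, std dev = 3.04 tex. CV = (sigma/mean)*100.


Formula: CV% = (standard deviation / mean) * 100
Step 1: Ratio = 3.04 / 46.9 = 0.064819
Step 2: CV% = 0.064819 * 100 = 6.4819% ≈ 6.5%

6.5%


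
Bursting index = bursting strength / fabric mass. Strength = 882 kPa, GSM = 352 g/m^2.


Formula: Bursting Index = Bursting Strength / Fabric GSM
BI = 882 kPa / 352 g/m^2
BI = 2.506 kPa/(g/m^2)

2.506 kPa/(g/m^2)


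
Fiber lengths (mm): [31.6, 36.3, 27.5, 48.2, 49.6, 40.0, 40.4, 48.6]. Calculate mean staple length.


Formula: Mean = sum of lengths / count
Sum = 31.6 + 36.3 + 27.5 + 48.2 + 49.6 + 40.0 + 40.4 + 48.6
Sum = 322.2 mm
Mean = 322.2 / 8 = 40.28 mm

40.28 mm


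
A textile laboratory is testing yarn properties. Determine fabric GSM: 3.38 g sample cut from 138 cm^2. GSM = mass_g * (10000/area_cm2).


Formula: GSM = mass_g / area_m2
Step 1: Convert area: 138 cm^2 = 138 / 10000 = 0.0138 m^2
Step 2: GSM = 3.38 g / 0.0138 m^2 = 244.9 g/m^2

244.9 g/m^2


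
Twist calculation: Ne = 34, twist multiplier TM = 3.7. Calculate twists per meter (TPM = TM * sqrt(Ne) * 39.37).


Formula: TPM = TM * sqrt(Ne) * 39.37
Step 1: sqrt(Ne) = sqrt(34) = 5.831
Step 2: TM * sqrt(Ne) = 3.7 * 5.831 = 21.5747
Step 3: TPM = 21.5747 * 39.37 = 849 twists/m

849 twists/m


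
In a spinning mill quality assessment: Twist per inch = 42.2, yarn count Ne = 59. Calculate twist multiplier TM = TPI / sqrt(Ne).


Formula: TM = TPI / sqrt(Ne)
Step 1: sqrt(Ne) = sqrt(59) = 7.6811
Step 2: TM = 42.2 / 7.6811 = 5.49

5.49 TM


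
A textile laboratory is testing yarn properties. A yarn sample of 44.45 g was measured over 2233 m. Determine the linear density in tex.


Formula: Tex = (mass_g / length_m) * 1000
Substituting: Tex = (44.45 / 2233) * 1000
Intermediate: 44.45 / 2233 = 0.01990596 g/m
Tex = 0.01990596 * 1000 = 19.91 tex

19.91 tex


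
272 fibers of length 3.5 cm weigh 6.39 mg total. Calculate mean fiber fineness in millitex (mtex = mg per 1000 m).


Formula: fineness (mtex) = mass (mg) / total length (km) = (mass_mg / total_length_m) * 1000
Step 1: Convert fiber length: 3.5 cm = 0.035 m
Step 2: Total fiber length = 272 * 0.035 = 9.52 m
Step 3: Linear density = 6.39 mg / 9.52 m = 0.6712 mg/m
Step 4: fineness = 0.6712 * 1000 = 671.2 mtex

671.2 mtex


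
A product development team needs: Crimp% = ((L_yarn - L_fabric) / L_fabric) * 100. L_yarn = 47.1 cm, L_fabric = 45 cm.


Formula: Crimp% = ((L_yarn - L_fabric) / L_fabric) * 100
Step 1: Extension = 47.1 - 45 = 2.1 cm
Step 2: Crimp% = (2.1 / 45) * 100
Step 3: Crimp% = 0.046667 * 100 = 4.6667% ≈ 4.7%

4.7%


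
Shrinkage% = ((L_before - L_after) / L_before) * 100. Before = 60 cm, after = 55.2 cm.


Formula: Shrinkage% = ((L_before - L_after) / L_before) * 100
Step 1: Shrinkage = 60 - 55.2 = 4.8 cm
Step 2: Shrinkage% = (4.8 / 60) * 100
Step 3: Shrinkage% = 0.08 * 100 = 8.0%

8.0%


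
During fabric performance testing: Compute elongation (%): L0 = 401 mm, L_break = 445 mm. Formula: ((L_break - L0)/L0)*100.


Formula: Elongation (%) = ((L_break - L0) / L0) * 100
Step 1: Extension = 445 - 401 = 44 mm
Step 2: Elongation = (44 / 401) * 100
Step 3: Elongation = 0.109726 * 100 = 10.9726% ≈ 11.0%

11.0%


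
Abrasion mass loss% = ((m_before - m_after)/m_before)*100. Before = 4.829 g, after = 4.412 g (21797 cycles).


Formula: Mass loss% = ((m_before - m_after) / m_before) * 100
Step 1: Mass loss = 4.829 - 4.412 = 0.417 g
Step 2: Ratio = 0.417 / 4.829 = 0.0863533
Step 3: Mass loss% = 0.0863533 * 100 = 8.63533% ≈ 8.64%

8.64%


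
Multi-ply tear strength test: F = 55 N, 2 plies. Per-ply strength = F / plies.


Formula: Per-ply strength = Total force / Number of plies
Per-ply = 55 N / 2
Per-ply = 27.5 N

27.5 N


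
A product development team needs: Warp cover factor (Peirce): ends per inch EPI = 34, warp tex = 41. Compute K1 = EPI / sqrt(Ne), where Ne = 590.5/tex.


Formula: K1 = EPI / sqrt(Ne), with Ne = 590.5 / tex_warp
Step 1: Ne = 590.5 / 41 = 14.402
Step 2: sqrt(Ne) = sqrt(14.402) = 3.795
Step 3: K1 = 34 / 3.795 = 9.0

9.0


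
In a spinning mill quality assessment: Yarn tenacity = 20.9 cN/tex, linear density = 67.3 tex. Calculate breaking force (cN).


Formula: Breaking force = Tenacity * Linear density
F = 20.9 cN/tex * 67.3 tex
F = 1406.57 cN

1406.57 cN


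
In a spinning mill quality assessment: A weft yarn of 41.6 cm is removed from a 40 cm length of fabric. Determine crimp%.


Formula: Crimp% = ((L_yarn - L_fabric) / L_fabric) * 100
Step 1: Extension = 41.6 - 40 = 1.6 cm
Step 2: Crimp% = (1.6 / 40) * 100
Step 3: Crimp% = 0.04 * 100 = 4.0%

4.0%


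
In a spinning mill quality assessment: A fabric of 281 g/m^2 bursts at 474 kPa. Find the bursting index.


Formula: Bursting Index = Bursting Strength / Fabric GSM
BI = 474 kPa / 281 g/m^2
BI = 1.687 kPa/(g/m^2)

1.687 kPa/(g/m^2)


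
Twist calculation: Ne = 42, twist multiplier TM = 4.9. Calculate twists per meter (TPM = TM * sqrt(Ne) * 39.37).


Formula: TPM = TM * sqrt(Ne) * 39.37
Step 1: sqrt(Ne) = sqrt(42) = 6.4807
Step 2: TM * sqrt(Ne) = 4.9 * 6.4807 = 31.7554
Step 3: TPM = 31.7554 * 39.37 = 1250 twists/m

1250 twists/m


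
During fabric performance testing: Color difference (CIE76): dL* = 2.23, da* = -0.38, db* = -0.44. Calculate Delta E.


Formula: Delta E = sqrt(dL*^2 + da*^2 + db*^2)
Step 1: dL*^2 = 2.23^2 = 4.9729
Step 2: da*^2 = (-0.38)^2 = 0.1444
Step 3: db*^2 = (-0.44)^2 = 0.1936
Step 4: Sum = 4.9729 + 0.1444 + 0.1936 = 5.3109
Step 5: Delta E = sqrt(5.3109) = 2.3

2.3 Delta E


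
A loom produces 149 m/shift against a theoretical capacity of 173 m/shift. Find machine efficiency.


Formula: Efficiency% = (Actual output / Theoretical output) * 100
Efficiency% = (149 / 173) * 100
Efficiency% = 0.861272 * 100 = 86.1272% ≈ 86.1%

86.1%


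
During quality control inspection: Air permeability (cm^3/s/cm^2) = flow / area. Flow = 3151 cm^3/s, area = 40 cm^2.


Formula: Air Permeability = Airflow / Test Area
AP = 3151 cm^3/s / 40 cm^2
AP = 78.8 cm^3/s/cm^2

78.8 cm^3/s/cm^2


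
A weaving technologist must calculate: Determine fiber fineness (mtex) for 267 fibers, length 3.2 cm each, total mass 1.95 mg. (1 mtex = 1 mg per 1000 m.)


Formula: fineness (mtex) = mass (mg) / total length (km) = (mass_mg / total_length_m) * 1000
Step 1: Convert fiber length: 3.2 cm = 0.032 m
Step 2: Total fiber length = 267 * 0.032 = 8.544 m
Step 3: Linear density = 1.95 mg / 8.544 m = 0.2282 mg/m
Step 4: fineness = 0.2282 * 1000 = 228.2 mtex

228.2 mtex


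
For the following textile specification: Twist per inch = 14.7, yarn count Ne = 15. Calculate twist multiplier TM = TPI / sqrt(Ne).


Formula: TM = TPI / sqrt(Ne)
Step 1: sqrt(Ne) = sqrt(15) = 3.873
Step 2: TM = 14.7 / 3.873 = 3.80

3.80 TM


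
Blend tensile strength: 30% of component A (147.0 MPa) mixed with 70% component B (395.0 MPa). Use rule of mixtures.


Formula: Blend property = (fraction_A * property_A) + (fraction_B * property_B)
Step 1: Contribution A = 30/100 * 147.0 MPa = 44.1 MPa
Step 2: Contribution B = 70/100 * 395.0 MPa = 276.5 MPa
Step 3: Blend tensile strength = 44.1 + 276.5 = 320.6 MPa

320.6 MPa


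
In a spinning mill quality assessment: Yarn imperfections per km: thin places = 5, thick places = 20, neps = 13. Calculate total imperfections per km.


Formula: Total = thin places + thick places + neps
Total = 5 + 20 + 13
Total = 38 imperfections/km

38 imperfections/km


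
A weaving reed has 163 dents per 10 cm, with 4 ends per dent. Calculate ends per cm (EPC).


Formula: EPC = (dents per 10 cm * ends per dent) / 10
Step 1: Total ends per 10 cm = 163 * 4 = 652
Step 2: EPC = 652 / 10 = 65.2 ends/cm

65.2 ends/cm


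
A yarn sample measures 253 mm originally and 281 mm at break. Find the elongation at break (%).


Formula: Elongation (%) = ((L_break - L0) / L0) * 100
Step 1: Extension = 281 - 253 = 28 mm
Step 2: Elongation = (28 / 253) * 100
Step 3: Elongation = 0.110672 * 100 = 11.0672% ≈ 11.1%

11.1%


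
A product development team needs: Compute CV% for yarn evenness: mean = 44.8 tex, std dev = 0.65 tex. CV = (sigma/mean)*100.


Formula: CV% = (standard deviation / mean) * 100
Step 1: Ratio = 0.65 / 44.8 = 0.014509
Step 2: CV% = 0.014509 * 100 = 1.4509% ≈ 1.5%

1.5%


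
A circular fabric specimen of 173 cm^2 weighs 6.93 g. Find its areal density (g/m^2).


Formula: GSM = mass_g / area_m2
Step 1: Convert area: 173 cm^2 = 173 / 10000 = 0.0173 m^2
Step 2: GSM = 6.93 g / 0.0173 m^2 = 400.6 g/m^2

400.6 g/m^2


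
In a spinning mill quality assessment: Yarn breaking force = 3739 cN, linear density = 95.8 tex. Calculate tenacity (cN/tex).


Formula: Tenacity = Breaking force / Linear density
Tenacity = 3739 cN / 95.8 tex
Tenacity = 39.03 cN/tex

39.03 cN/tex


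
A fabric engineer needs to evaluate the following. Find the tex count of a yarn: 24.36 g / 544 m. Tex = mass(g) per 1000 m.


Formula: Tex = (mass_g / length_m) * 1000
Substituting: Tex = (24.36 / 544) * 1000
Intermediate: 24.36 / 544 = 0.04477941 g/m
Tex = 0.04477941 * 1000 = 44.78 tex

44.78 tex


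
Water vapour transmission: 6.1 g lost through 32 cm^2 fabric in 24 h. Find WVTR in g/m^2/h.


Formula: WVTR = mass_loss / (area * time)
Step 1: Convert area: 32 cm^2 = 0.0032 m^2
Step 2: WVTR = 6.1 g / (0.0032 m^2 * 24 h)
Step 3: WVTR = 6.1 / 0.0768 = 79.4 g/m^2/h

79.4 g/m^2/h


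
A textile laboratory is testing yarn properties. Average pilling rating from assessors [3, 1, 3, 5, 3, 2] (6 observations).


Formula: Mean = sum / count
Sum = 3 + 1 + 3 + 5 + 3 + 2 = 17
Mean = 17 / 6 = 2.8

2.8


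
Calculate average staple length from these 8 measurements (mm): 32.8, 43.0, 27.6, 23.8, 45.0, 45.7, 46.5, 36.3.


Formula: Mean = sum of lengths / count
Sum = 32.8 + 43.0 + 27.6 + 23.8 + 45.0 + 45.7 + 46.5 + 36.3
Sum = 300.7 mm
Mean = 300.7 / 8 = 37.59 mm

37.59 mm


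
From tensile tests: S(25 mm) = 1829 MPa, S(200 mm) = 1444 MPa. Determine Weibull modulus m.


Formula: m = ln(L1/L2) / ln(S2/S1)
Step 1: ln(L1/L2) = ln(25/200) = -2.07944
Step 2: S2/S1 = 1444/1829 = 0.7895
Step 3: ln(S2/S1) = ln(0.7895) = -0.23636
Step 4: m = -2.07944 / -0.23636 = 8.80

8.80 (Weibull m)
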